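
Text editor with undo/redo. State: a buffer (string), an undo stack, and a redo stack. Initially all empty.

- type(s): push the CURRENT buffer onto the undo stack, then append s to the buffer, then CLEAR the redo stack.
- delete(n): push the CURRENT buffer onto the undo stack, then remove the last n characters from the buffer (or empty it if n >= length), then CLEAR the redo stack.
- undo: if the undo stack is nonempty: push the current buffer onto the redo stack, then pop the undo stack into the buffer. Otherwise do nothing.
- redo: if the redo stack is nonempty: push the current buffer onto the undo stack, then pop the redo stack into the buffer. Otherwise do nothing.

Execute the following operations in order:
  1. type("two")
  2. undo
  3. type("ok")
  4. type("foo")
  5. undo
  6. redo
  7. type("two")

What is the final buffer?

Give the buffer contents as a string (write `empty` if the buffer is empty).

Answer: okfootwo

Derivation:
After op 1 (type): buf='two' undo_depth=1 redo_depth=0
After op 2 (undo): buf='(empty)' undo_depth=0 redo_depth=1
After op 3 (type): buf='ok' undo_depth=1 redo_depth=0
After op 4 (type): buf='okfoo' undo_depth=2 redo_depth=0
After op 5 (undo): buf='ok' undo_depth=1 redo_depth=1
After op 6 (redo): buf='okfoo' undo_depth=2 redo_depth=0
After op 7 (type): buf='okfootwo' undo_depth=3 redo_depth=0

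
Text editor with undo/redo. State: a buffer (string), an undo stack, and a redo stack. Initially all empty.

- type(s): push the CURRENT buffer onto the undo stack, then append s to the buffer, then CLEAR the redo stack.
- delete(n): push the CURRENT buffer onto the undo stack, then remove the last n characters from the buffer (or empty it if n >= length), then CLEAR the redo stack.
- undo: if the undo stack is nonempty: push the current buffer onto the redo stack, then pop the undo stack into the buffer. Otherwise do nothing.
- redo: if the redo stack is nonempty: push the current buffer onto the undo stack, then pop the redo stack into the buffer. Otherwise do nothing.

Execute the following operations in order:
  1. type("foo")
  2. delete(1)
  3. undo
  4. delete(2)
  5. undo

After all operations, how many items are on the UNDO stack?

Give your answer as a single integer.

Answer: 1

Derivation:
After op 1 (type): buf='foo' undo_depth=1 redo_depth=0
After op 2 (delete): buf='fo' undo_depth=2 redo_depth=0
After op 3 (undo): buf='foo' undo_depth=1 redo_depth=1
After op 4 (delete): buf='f' undo_depth=2 redo_depth=0
After op 5 (undo): buf='foo' undo_depth=1 redo_depth=1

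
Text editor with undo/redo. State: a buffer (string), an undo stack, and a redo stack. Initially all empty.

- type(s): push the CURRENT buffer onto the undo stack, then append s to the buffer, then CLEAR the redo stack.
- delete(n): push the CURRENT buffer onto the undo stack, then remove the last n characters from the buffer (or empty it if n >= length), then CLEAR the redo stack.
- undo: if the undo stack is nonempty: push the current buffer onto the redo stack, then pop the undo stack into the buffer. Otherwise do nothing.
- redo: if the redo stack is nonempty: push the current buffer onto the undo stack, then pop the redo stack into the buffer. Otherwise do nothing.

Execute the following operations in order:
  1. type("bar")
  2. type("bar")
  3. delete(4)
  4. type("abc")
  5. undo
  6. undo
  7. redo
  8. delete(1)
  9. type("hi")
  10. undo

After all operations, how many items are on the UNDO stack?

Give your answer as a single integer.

After op 1 (type): buf='bar' undo_depth=1 redo_depth=0
After op 2 (type): buf='barbar' undo_depth=2 redo_depth=0
After op 3 (delete): buf='ba' undo_depth=3 redo_depth=0
After op 4 (type): buf='baabc' undo_depth=4 redo_depth=0
After op 5 (undo): buf='ba' undo_depth=3 redo_depth=1
After op 6 (undo): buf='barbar' undo_depth=2 redo_depth=2
After op 7 (redo): buf='ba' undo_depth=3 redo_depth=1
After op 8 (delete): buf='b' undo_depth=4 redo_depth=0
After op 9 (type): buf='bhi' undo_depth=5 redo_depth=0
After op 10 (undo): buf='b' undo_depth=4 redo_depth=1

Answer: 4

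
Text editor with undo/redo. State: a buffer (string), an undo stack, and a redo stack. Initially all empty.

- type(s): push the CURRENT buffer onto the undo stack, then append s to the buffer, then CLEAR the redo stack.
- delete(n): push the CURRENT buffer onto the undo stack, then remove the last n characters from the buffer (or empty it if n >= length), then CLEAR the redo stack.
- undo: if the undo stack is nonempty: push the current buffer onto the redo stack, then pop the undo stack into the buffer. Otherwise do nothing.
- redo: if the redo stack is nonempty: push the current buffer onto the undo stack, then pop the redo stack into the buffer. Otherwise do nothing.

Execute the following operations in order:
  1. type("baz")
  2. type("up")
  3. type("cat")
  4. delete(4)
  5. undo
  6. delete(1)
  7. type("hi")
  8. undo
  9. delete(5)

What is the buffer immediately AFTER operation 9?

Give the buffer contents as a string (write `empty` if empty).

Answer: ba

Derivation:
After op 1 (type): buf='baz' undo_depth=1 redo_depth=0
After op 2 (type): buf='bazup' undo_depth=2 redo_depth=0
After op 3 (type): buf='bazupcat' undo_depth=3 redo_depth=0
After op 4 (delete): buf='bazu' undo_depth=4 redo_depth=0
After op 5 (undo): buf='bazupcat' undo_depth=3 redo_depth=1
After op 6 (delete): buf='bazupca' undo_depth=4 redo_depth=0
After op 7 (type): buf='bazupcahi' undo_depth=5 redo_depth=0
After op 8 (undo): buf='bazupca' undo_depth=4 redo_depth=1
After op 9 (delete): buf='ba' undo_depth=5 redo_depth=0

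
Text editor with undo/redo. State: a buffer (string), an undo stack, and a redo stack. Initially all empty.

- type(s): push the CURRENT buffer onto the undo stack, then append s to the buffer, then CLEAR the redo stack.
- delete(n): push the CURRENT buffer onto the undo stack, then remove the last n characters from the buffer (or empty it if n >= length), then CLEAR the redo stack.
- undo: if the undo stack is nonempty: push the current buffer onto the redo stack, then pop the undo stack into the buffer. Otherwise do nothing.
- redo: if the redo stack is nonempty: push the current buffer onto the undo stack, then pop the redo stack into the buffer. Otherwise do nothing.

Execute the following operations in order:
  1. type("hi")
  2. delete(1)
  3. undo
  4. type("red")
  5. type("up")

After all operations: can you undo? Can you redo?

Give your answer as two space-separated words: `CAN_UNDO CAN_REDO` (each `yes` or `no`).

After op 1 (type): buf='hi' undo_depth=1 redo_depth=0
After op 2 (delete): buf='h' undo_depth=2 redo_depth=0
After op 3 (undo): buf='hi' undo_depth=1 redo_depth=1
After op 4 (type): buf='hired' undo_depth=2 redo_depth=0
After op 5 (type): buf='hiredup' undo_depth=3 redo_depth=0

Answer: yes no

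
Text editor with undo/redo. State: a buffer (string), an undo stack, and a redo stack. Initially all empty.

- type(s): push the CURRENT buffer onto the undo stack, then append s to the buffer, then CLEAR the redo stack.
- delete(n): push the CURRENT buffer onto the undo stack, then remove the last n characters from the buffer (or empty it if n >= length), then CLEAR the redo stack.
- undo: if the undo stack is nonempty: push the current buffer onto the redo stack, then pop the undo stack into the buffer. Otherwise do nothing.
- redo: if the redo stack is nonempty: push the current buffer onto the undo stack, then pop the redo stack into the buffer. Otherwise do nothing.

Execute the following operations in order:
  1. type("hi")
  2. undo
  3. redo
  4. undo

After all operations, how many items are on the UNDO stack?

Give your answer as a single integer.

After op 1 (type): buf='hi' undo_depth=1 redo_depth=0
After op 2 (undo): buf='(empty)' undo_depth=0 redo_depth=1
After op 3 (redo): buf='hi' undo_depth=1 redo_depth=0
After op 4 (undo): buf='(empty)' undo_depth=0 redo_depth=1

Answer: 0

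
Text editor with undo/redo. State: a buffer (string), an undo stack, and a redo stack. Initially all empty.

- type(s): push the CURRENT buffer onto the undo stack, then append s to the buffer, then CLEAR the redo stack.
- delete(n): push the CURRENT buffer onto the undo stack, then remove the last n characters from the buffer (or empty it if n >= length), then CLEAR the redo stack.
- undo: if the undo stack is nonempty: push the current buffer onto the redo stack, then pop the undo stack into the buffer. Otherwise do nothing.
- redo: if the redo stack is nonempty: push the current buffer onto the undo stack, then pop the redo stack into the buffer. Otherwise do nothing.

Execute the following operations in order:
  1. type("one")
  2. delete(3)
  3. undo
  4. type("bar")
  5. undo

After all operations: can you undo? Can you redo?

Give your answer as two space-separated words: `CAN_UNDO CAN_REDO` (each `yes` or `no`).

Answer: yes yes

Derivation:
After op 1 (type): buf='one' undo_depth=1 redo_depth=0
After op 2 (delete): buf='(empty)' undo_depth=2 redo_depth=0
After op 3 (undo): buf='one' undo_depth=1 redo_depth=1
After op 4 (type): buf='onebar' undo_depth=2 redo_depth=0
After op 5 (undo): buf='one' undo_depth=1 redo_depth=1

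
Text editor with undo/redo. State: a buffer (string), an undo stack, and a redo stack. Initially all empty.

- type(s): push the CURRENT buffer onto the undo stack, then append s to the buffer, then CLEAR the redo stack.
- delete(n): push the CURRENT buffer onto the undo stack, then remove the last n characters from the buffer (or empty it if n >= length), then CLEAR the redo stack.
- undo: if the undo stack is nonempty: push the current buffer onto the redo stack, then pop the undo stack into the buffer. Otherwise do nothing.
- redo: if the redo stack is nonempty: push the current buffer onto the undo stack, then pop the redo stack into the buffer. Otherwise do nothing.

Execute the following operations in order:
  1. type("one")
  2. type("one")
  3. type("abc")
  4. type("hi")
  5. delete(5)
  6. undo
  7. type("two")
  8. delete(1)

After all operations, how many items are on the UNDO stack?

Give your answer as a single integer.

After op 1 (type): buf='one' undo_depth=1 redo_depth=0
After op 2 (type): buf='oneone' undo_depth=2 redo_depth=0
After op 3 (type): buf='oneoneabc' undo_depth=3 redo_depth=0
After op 4 (type): buf='oneoneabchi' undo_depth=4 redo_depth=0
After op 5 (delete): buf='oneone' undo_depth=5 redo_depth=0
After op 6 (undo): buf='oneoneabchi' undo_depth=4 redo_depth=1
After op 7 (type): buf='oneoneabchitwo' undo_depth=5 redo_depth=0
After op 8 (delete): buf='oneoneabchitw' undo_depth=6 redo_depth=0

Answer: 6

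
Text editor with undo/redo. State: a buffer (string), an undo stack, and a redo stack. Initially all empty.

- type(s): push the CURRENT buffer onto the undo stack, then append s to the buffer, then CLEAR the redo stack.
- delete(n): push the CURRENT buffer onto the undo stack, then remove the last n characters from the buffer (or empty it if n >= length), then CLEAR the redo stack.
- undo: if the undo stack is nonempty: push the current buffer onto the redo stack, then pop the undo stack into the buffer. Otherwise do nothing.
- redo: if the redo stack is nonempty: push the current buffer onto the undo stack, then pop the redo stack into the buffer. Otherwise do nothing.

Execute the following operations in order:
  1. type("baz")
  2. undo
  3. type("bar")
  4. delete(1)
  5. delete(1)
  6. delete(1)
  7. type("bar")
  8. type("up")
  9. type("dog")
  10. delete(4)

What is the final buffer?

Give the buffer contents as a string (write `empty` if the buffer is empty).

After op 1 (type): buf='baz' undo_depth=1 redo_depth=0
After op 2 (undo): buf='(empty)' undo_depth=0 redo_depth=1
After op 3 (type): buf='bar' undo_depth=1 redo_depth=0
After op 4 (delete): buf='ba' undo_depth=2 redo_depth=0
After op 5 (delete): buf='b' undo_depth=3 redo_depth=0
After op 6 (delete): buf='(empty)' undo_depth=4 redo_depth=0
After op 7 (type): buf='bar' undo_depth=5 redo_depth=0
After op 8 (type): buf='barup' undo_depth=6 redo_depth=0
After op 9 (type): buf='barupdog' undo_depth=7 redo_depth=0
After op 10 (delete): buf='baru' undo_depth=8 redo_depth=0

Answer: baru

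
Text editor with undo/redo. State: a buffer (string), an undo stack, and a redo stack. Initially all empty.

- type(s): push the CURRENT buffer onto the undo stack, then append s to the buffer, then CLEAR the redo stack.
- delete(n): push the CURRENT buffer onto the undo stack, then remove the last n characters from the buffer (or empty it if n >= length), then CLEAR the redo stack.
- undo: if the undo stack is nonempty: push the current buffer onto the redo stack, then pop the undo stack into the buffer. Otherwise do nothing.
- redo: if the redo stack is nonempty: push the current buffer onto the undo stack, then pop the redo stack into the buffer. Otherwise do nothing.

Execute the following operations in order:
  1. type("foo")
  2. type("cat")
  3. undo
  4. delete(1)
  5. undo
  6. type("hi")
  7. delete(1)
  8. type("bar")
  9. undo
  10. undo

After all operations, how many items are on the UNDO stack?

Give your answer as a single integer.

After op 1 (type): buf='foo' undo_depth=1 redo_depth=0
After op 2 (type): buf='foocat' undo_depth=2 redo_depth=0
After op 3 (undo): buf='foo' undo_depth=1 redo_depth=1
After op 4 (delete): buf='fo' undo_depth=2 redo_depth=0
After op 5 (undo): buf='foo' undo_depth=1 redo_depth=1
After op 6 (type): buf='foohi' undo_depth=2 redo_depth=0
After op 7 (delete): buf='fooh' undo_depth=3 redo_depth=0
After op 8 (type): buf='foohbar' undo_depth=4 redo_depth=0
After op 9 (undo): buf='fooh' undo_depth=3 redo_depth=1
After op 10 (undo): buf='foohi' undo_depth=2 redo_depth=2

Answer: 2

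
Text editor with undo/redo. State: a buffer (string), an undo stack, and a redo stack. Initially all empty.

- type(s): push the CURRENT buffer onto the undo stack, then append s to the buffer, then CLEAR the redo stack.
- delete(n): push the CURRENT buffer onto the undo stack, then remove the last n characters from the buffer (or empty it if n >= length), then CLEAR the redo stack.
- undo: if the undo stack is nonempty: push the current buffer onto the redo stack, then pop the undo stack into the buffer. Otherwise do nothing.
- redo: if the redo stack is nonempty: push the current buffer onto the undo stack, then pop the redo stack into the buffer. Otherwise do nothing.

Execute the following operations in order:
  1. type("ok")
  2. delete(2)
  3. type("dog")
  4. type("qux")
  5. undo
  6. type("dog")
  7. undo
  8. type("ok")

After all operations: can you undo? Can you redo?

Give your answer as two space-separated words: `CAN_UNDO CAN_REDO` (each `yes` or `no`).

Answer: yes no

Derivation:
After op 1 (type): buf='ok' undo_depth=1 redo_depth=0
After op 2 (delete): buf='(empty)' undo_depth=2 redo_depth=0
After op 3 (type): buf='dog' undo_depth=3 redo_depth=0
After op 4 (type): buf='dogqux' undo_depth=4 redo_depth=0
After op 5 (undo): buf='dog' undo_depth=3 redo_depth=1
After op 6 (type): buf='dogdog' undo_depth=4 redo_depth=0
After op 7 (undo): buf='dog' undo_depth=3 redo_depth=1
After op 8 (type): buf='dogok' undo_depth=4 redo_depth=0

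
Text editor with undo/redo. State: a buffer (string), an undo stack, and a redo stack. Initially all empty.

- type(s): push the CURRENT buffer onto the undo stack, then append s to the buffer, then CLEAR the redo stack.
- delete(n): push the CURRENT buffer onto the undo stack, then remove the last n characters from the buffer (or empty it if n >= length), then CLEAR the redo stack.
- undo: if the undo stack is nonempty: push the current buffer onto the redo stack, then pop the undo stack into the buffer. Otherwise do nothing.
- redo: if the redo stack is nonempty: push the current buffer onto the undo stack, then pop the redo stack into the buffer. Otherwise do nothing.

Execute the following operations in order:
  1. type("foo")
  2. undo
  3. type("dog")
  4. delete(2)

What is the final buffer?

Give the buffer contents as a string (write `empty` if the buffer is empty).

Answer: d

Derivation:
After op 1 (type): buf='foo' undo_depth=1 redo_depth=0
After op 2 (undo): buf='(empty)' undo_depth=0 redo_depth=1
After op 3 (type): buf='dog' undo_depth=1 redo_depth=0
After op 4 (delete): buf='d' undo_depth=2 redo_depth=0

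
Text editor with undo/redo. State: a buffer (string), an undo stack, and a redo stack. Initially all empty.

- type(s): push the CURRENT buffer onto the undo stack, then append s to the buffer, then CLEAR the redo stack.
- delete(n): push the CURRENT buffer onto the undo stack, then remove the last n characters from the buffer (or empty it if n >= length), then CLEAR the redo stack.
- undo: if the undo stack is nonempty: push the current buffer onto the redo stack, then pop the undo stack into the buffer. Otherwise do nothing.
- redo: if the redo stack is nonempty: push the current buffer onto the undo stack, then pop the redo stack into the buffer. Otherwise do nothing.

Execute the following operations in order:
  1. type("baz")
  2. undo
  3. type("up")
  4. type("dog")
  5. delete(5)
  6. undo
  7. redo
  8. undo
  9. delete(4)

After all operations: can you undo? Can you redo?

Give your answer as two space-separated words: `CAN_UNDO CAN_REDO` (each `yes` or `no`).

After op 1 (type): buf='baz' undo_depth=1 redo_depth=0
After op 2 (undo): buf='(empty)' undo_depth=0 redo_depth=1
After op 3 (type): buf='up' undo_depth=1 redo_depth=0
After op 4 (type): buf='updog' undo_depth=2 redo_depth=0
After op 5 (delete): buf='(empty)' undo_depth=3 redo_depth=0
After op 6 (undo): buf='updog' undo_depth=2 redo_depth=1
After op 7 (redo): buf='(empty)' undo_depth=3 redo_depth=0
After op 8 (undo): buf='updog' undo_depth=2 redo_depth=1
After op 9 (delete): buf='u' undo_depth=3 redo_depth=0

Answer: yes no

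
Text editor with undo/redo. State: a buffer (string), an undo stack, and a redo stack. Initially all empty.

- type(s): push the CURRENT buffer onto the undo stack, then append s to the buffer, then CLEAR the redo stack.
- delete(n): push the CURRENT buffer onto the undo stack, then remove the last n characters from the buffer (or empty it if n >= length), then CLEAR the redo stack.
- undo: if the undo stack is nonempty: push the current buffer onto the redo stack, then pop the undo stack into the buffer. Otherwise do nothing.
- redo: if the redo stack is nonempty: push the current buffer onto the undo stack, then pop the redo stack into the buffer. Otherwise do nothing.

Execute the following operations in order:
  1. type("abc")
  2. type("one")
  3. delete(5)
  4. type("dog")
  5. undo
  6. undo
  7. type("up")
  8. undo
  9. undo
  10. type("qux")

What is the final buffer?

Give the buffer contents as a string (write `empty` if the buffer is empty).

After op 1 (type): buf='abc' undo_depth=1 redo_depth=0
After op 2 (type): buf='abcone' undo_depth=2 redo_depth=0
After op 3 (delete): buf='a' undo_depth=3 redo_depth=0
After op 4 (type): buf='adog' undo_depth=4 redo_depth=0
After op 5 (undo): buf='a' undo_depth=3 redo_depth=1
After op 6 (undo): buf='abcone' undo_depth=2 redo_depth=2
After op 7 (type): buf='abconeup' undo_depth=3 redo_depth=0
After op 8 (undo): buf='abcone' undo_depth=2 redo_depth=1
After op 9 (undo): buf='abc' undo_depth=1 redo_depth=2
After op 10 (type): buf='abcqux' undo_depth=2 redo_depth=0

Answer: abcqux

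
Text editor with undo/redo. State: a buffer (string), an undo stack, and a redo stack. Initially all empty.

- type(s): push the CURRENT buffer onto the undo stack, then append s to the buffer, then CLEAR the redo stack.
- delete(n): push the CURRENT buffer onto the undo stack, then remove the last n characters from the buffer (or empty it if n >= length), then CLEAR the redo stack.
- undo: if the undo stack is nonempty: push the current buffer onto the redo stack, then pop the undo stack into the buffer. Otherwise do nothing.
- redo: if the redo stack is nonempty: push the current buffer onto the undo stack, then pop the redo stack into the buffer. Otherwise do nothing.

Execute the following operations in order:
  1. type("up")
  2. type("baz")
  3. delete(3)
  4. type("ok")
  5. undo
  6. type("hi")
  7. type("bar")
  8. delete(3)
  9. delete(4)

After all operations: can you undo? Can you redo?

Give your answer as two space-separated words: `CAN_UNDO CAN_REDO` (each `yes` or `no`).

Answer: yes no

Derivation:
After op 1 (type): buf='up' undo_depth=1 redo_depth=0
After op 2 (type): buf='upbaz' undo_depth=2 redo_depth=0
After op 3 (delete): buf='up' undo_depth=3 redo_depth=0
After op 4 (type): buf='upok' undo_depth=4 redo_depth=0
After op 5 (undo): buf='up' undo_depth=3 redo_depth=1
After op 6 (type): buf='uphi' undo_depth=4 redo_depth=0
After op 7 (type): buf='uphibar' undo_depth=5 redo_depth=0
After op 8 (delete): buf='uphi' undo_depth=6 redo_depth=0
After op 9 (delete): buf='(empty)' undo_depth=7 redo_depth=0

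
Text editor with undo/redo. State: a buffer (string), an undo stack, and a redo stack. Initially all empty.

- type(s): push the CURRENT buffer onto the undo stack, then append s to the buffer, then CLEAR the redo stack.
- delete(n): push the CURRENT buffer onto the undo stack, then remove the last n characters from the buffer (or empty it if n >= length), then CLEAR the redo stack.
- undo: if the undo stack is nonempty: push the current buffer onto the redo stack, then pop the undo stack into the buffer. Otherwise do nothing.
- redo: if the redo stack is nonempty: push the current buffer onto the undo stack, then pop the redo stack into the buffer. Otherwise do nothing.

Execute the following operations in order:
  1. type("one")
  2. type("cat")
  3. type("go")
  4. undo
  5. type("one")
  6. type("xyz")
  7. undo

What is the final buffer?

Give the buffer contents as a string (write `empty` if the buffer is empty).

Answer: onecatone

Derivation:
After op 1 (type): buf='one' undo_depth=1 redo_depth=0
After op 2 (type): buf='onecat' undo_depth=2 redo_depth=0
After op 3 (type): buf='onecatgo' undo_depth=3 redo_depth=0
After op 4 (undo): buf='onecat' undo_depth=2 redo_depth=1
After op 5 (type): buf='onecatone' undo_depth=3 redo_depth=0
After op 6 (type): buf='onecatonexyz' undo_depth=4 redo_depth=0
After op 7 (undo): buf='onecatone' undo_depth=3 redo_depth=1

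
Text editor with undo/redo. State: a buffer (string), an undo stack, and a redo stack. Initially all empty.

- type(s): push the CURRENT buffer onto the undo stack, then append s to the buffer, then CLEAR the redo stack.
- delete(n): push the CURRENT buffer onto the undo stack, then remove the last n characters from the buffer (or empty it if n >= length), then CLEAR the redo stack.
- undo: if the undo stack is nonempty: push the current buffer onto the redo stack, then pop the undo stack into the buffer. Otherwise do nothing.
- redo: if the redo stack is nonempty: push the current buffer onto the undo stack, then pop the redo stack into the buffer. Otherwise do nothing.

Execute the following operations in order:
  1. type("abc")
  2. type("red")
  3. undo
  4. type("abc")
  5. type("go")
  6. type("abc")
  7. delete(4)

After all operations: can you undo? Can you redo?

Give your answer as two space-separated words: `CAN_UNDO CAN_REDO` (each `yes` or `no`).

After op 1 (type): buf='abc' undo_depth=1 redo_depth=0
After op 2 (type): buf='abcred' undo_depth=2 redo_depth=0
After op 3 (undo): buf='abc' undo_depth=1 redo_depth=1
After op 4 (type): buf='abcabc' undo_depth=2 redo_depth=0
After op 5 (type): buf='abcabcgo' undo_depth=3 redo_depth=0
After op 6 (type): buf='abcabcgoabc' undo_depth=4 redo_depth=0
After op 7 (delete): buf='abcabcg' undo_depth=5 redo_depth=0

Answer: yes no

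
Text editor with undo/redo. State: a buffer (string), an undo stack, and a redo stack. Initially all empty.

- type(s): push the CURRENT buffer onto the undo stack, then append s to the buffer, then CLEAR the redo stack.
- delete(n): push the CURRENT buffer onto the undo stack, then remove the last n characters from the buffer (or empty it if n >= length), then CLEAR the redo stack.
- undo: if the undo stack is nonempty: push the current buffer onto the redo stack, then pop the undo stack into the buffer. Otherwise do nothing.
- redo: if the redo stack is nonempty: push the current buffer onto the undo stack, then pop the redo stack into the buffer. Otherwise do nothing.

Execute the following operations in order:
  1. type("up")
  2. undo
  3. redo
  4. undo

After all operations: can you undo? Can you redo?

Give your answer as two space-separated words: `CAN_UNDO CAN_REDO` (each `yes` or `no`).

Answer: no yes

Derivation:
After op 1 (type): buf='up' undo_depth=1 redo_depth=0
After op 2 (undo): buf='(empty)' undo_depth=0 redo_depth=1
After op 3 (redo): buf='up' undo_depth=1 redo_depth=0
After op 4 (undo): buf='(empty)' undo_depth=0 redo_depth=1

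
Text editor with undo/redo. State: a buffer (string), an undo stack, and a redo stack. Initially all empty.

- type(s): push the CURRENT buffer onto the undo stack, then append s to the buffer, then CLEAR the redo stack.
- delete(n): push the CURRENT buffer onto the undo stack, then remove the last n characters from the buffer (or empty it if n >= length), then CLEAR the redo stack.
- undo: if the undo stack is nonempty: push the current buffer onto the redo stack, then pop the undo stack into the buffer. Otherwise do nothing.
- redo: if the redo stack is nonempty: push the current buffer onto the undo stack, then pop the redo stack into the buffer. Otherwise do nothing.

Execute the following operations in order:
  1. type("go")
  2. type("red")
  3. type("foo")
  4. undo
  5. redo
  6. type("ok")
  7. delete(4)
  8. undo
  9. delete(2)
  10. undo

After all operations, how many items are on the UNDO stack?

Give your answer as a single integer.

After op 1 (type): buf='go' undo_depth=1 redo_depth=0
After op 2 (type): buf='gored' undo_depth=2 redo_depth=0
After op 3 (type): buf='goredfoo' undo_depth=3 redo_depth=0
After op 4 (undo): buf='gored' undo_depth=2 redo_depth=1
After op 5 (redo): buf='goredfoo' undo_depth=3 redo_depth=0
After op 6 (type): buf='goredfoook' undo_depth=4 redo_depth=0
After op 7 (delete): buf='goredf' undo_depth=5 redo_depth=0
After op 8 (undo): buf='goredfoook' undo_depth=4 redo_depth=1
After op 9 (delete): buf='goredfoo' undo_depth=5 redo_depth=0
After op 10 (undo): buf='goredfoook' undo_depth=4 redo_depth=1

Answer: 4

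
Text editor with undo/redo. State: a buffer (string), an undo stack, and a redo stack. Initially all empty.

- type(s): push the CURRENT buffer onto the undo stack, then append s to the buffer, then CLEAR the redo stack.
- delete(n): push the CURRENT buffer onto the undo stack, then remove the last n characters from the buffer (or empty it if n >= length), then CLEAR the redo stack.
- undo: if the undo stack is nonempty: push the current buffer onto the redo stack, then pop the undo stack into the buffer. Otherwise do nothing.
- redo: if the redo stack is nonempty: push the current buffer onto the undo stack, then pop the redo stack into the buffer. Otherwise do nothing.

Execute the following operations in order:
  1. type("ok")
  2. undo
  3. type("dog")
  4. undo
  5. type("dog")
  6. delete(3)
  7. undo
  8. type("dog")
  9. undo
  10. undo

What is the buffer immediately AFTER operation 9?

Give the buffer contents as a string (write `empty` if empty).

After op 1 (type): buf='ok' undo_depth=1 redo_depth=0
After op 2 (undo): buf='(empty)' undo_depth=0 redo_depth=1
After op 3 (type): buf='dog' undo_depth=1 redo_depth=0
After op 4 (undo): buf='(empty)' undo_depth=0 redo_depth=1
After op 5 (type): buf='dog' undo_depth=1 redo_depth=0
After op 6 (delete): buf='(empty)' undo_depth=2 redo_depth=0
After op 7 (undo): buf='dog' undo_depth=1 redo_depth=1
After op 8 (type): buf='dogdog' undo_depth=2 redo_depth=0
After op 9 (undo): buf='dog' undo_depth=1 redo_depth=1

Answer: dog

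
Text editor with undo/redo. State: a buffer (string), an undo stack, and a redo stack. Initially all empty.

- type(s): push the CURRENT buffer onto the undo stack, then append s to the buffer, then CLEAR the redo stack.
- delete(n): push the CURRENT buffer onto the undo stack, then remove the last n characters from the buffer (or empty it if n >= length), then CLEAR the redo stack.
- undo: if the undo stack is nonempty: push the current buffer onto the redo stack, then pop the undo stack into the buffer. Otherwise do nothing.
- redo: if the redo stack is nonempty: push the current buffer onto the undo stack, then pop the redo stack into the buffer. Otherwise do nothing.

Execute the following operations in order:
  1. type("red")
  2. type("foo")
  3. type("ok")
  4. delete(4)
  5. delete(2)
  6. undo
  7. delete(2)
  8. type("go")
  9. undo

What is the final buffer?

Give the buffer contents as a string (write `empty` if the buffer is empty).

Answer: re

Derivation:
After op 1 (type): buf='red' undo_depth=1 redo_depth=0
After op 2 (type): buf='redfoo' undo_depth=2 redo_depth=0
After op 3 (type): buf='redfoook' undo_depth=3 redo_depth=0
After op 4 (delete): buf='redf' undo_depth=4 redo_depth=0
After op 5 (delete): buf='re' undo_depth=5 redo_depth=0
After op 6 (undo): buf='redf' undo_depth=4 redo_depth=1
After op 7 (delete): buf='re' undo_depth=5 redo_depth=0
After op 8 (type): buf='rego' undo_depth=6 redo_depth=0
After op 9 (undo): buf='re' undo_depth=5 redo_depth=1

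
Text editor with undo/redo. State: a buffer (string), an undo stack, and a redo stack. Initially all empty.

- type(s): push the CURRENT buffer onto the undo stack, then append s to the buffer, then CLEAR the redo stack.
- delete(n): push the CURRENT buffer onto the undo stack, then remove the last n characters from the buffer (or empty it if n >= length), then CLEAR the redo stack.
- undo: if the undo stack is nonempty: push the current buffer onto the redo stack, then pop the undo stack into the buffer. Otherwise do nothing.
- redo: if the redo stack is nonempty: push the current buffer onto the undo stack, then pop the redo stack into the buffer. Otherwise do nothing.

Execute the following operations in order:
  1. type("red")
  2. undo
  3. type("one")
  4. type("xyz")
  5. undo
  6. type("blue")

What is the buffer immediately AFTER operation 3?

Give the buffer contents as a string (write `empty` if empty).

After op 1 (type): buf='red' undo_depth=1 redo_depth=0
After op 2 (undo): buf='(empty)' undo_depth=0 redo_depth=1
After op 3 (type): buf='one' undo_depth=1 redo_depth=0

Answer: one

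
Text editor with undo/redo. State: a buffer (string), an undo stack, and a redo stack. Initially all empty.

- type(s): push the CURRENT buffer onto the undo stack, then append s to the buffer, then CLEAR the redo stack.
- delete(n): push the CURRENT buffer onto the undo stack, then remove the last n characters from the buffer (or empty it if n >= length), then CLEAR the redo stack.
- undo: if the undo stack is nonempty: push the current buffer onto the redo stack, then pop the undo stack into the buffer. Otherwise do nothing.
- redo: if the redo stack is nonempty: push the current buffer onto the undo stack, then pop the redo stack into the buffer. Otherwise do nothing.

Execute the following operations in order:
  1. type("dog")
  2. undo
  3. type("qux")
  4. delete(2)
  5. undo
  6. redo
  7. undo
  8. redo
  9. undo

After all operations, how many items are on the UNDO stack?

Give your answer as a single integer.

After op 1 (type): buf='dog' undo_depth=1 redo_depth=0
After op 2 (undo): buf='(empty)' undo_depth=0 redo_depth=1
After op 3 (type): buf='qux' undo_depth=1 redo_depth=0
After op 4 (delete): buf='q' undo_depth=2 redo_depth=0
After op 5 (undo): buf='qux' undo_depth=1 redo_depth=1
After op 6 (redo): buf='q' undo_depth=2 redo_depth=0
After op 7 (undo): buf='qux' undo_depth=1 redo_depth=1
After op 8 (redo): buf='q' undo_depth=2 redo_depth=0
After op 9 (undo): buf='qux' undo_depth=1 redo_depth=1

Answer: 1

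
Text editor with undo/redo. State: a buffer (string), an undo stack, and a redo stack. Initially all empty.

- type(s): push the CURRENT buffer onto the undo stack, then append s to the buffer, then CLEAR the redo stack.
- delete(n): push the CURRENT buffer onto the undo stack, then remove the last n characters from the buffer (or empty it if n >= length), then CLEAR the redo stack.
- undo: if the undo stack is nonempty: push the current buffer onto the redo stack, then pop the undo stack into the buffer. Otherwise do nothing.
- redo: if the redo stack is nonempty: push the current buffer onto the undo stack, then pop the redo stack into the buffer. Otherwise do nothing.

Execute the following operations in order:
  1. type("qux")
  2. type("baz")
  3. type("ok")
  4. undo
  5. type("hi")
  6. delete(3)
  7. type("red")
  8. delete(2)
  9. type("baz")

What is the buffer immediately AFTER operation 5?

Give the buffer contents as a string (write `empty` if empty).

After op 1 (type): buf='qux' undo_depth=1 redo_depth=0
After op 2 (type): buf='quxbaz' undo_depth=2 redo_depth=0
After op 3 (type): buf='quxbazok' undo_depth=3 redo_depth=0
After op 4 (undo): buf='quxbaz' undo_depth=2 redo_depth=1
After op 5 (type): buf='quxbazhi' undo_depth=3 redo_depth=0

Answer: quxbazhi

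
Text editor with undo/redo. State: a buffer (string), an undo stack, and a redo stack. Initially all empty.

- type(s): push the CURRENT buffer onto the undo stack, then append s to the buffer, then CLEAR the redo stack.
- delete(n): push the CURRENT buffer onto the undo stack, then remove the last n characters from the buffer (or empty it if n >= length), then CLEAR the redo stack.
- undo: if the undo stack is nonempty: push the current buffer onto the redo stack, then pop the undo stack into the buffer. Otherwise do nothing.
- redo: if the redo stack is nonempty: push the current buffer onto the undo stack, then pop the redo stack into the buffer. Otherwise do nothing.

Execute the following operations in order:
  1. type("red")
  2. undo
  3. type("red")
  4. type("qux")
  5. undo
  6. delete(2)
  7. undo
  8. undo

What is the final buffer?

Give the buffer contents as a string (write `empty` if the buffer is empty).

Answer: empty

Derivation:
After op 1 (type): buf='red' undo_depth=1 redo_depth=0
After op 2 (undo): buf='(empty)' undo_depth=0 redo_depth=1
After op 3 (type): buf='red' undo_depth=1 redo_depth=0
After op 4 (type): buf='redqux' undo_depth=2 redo_depth=0
After op 5 (undo): buf='red' undo_depth=1 redo_depth=1
After op 6 (delete): buf='r' undo_depth=2 redo_depth=0
After op 7 (undo): buf='red' undo_depth=1 redo_depth=1
After op 8 (undo): buf='(empty)' undo_depth=0 redo_depth=2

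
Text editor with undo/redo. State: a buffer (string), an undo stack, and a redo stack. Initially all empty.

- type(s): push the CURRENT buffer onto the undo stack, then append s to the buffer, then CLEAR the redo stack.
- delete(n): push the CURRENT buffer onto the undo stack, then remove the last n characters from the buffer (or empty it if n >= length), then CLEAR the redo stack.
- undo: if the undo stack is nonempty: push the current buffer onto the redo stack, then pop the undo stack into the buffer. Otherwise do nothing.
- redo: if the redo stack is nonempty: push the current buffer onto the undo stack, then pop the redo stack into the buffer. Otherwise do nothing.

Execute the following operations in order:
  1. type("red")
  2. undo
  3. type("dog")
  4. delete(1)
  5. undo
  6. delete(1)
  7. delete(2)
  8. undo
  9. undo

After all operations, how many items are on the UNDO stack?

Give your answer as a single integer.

Answer: 1

Derivation:
After op 1 (type): buf='red' undo_depth=1 redo_depth=0
After op 2 (undo): buf='(empty)' undo_depth=0 redo_depth=1
After op 3 (type): buf='dog' undo_depth=1 redo_depth=0
After op 4 (delete): buf='do' undo_depth=2 redo_depth=0
After op 5 (undo): buf='dog' undo_depth=1 redo_depth=1
After op 6 (delete): buf='do' undo_depth=2 redo_depth=0
After op 7 (delete): buf='(empty)' undo_depth=3 redo_depth=0
After op 8 (undo): buf='do' undo_depth=2 redo_depth=1
After op 9 (undo): buf='dog' undo_depth=1 redo_depth=2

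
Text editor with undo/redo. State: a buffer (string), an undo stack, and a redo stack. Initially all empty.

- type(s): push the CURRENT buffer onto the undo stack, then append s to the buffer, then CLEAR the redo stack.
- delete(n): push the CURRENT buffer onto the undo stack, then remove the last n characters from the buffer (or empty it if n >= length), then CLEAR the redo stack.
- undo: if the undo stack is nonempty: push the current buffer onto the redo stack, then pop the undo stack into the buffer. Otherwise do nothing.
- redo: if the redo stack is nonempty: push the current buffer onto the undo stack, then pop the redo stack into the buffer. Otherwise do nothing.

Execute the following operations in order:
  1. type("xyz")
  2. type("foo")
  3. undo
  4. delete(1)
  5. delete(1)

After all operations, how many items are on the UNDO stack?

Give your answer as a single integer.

Answer: 3

Derivation:
After op 1 (type): buf='xyz' undo_depth=1 redo_depth=0
After op 2 (type): buf='xyzfoo' undo_depth=2 redo_depth=0
After op 3 (undo): buf='xyz' undo_depth=1 redo_depth=1
After op 4 (delete): buf='xy' undo_depth=2 redo_depth=0
After op 5 (delete): buf='x' undo_depth=3 redo_depth=0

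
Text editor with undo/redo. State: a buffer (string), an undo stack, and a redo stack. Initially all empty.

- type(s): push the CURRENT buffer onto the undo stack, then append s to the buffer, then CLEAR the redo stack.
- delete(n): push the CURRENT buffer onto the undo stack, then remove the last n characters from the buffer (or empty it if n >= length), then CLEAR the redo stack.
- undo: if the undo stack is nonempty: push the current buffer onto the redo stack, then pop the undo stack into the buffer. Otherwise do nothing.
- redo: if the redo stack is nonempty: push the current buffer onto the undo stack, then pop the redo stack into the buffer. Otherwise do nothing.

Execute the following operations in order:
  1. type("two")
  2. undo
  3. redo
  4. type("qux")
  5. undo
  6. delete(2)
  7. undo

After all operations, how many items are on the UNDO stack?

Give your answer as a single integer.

After op 1 (type): buf='two' undo_depth=1 redo_depth=0
After op 2 (undo): buf='(empty)' undo_depth=0 redo_depth=1
After op 3 (redo): buf='two' undo_depth=1 redo_depth=0
After op 4 (type): buf='twoqux' undo_depth=2 redo_depth=0
After op 5 (undo): buf='two' undo_depth=1 redo_depth=1
After op 6 (delete): buf='t' undo_depth=2 redo_depth=0
After op 7 (undo): buf='two' undo_depth=1 redo_depth=1

Answer: 1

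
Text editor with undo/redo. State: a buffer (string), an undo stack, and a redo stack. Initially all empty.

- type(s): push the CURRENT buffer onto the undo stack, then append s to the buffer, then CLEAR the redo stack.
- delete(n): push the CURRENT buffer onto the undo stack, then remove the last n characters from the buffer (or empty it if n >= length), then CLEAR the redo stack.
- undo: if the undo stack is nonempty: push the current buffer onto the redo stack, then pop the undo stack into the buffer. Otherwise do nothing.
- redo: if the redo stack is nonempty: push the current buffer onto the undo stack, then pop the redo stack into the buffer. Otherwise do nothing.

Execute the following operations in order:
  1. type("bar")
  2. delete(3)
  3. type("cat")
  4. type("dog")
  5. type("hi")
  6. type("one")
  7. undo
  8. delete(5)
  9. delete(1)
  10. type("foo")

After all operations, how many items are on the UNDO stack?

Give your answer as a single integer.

Answer: 8

Derivation:
After op 1 (type): buf='bar' undo_depth=1 redo_depth=0
After op 2 (delete): buf='(empty)' undo_depth=2 redo_depth=0
After op 3 (type): buf='cat' undo_depth=3 redo_depth=0
After op 4 (type): buf='catdog' undo_depth=4 redo_depth=0
After op 5 (type): buf='catdoghi' undo_depth=5 redo_depth=0
After op 6 (type): buf='catdoghione' undo_depth=6 redo_depth=0
After op 7 (undo): buf='catdoghi' undo_depth=5 redo_depth=1
After op 8 (delete): buf='cat' undo_depth=6 redo_depth=0
After op 9 (delete): buf='ca' undo_depth=7 redo_depth=0
After op 10 (type): buf='cafoo' undo_depth=8 redo_depth=0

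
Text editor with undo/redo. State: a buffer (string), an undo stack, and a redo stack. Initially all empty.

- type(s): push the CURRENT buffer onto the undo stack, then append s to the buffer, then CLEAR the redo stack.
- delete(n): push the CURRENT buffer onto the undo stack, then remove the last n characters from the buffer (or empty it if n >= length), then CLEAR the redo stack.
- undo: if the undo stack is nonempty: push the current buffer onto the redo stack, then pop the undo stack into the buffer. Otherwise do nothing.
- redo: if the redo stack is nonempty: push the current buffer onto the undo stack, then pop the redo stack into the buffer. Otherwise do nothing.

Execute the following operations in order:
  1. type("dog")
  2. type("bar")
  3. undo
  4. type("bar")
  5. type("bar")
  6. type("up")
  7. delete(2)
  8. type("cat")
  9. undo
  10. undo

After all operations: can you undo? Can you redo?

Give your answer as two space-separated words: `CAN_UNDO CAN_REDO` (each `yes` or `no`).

After op 1 (type): buf='dog' undo_depth=1 redo_depth=0
After op 2 (type): buf='dogbar' undo_depth=2 redo_depth=0
After op 3 (undo): buf='dog' undo_depth=1 redo_depth=1
After op 4 (type): buf='dogbar' undo_depth=2 redo_depth=0
After op 5 (type): buf='dogbarbar' undo_depth=3 redo_depth=0
After op 6 (type): buf='dogbarbarup' undo_depth=4 redo_depth=0
After op 7 (delete): buf='dogbarbar' undo_depth=5 redo_depth=0
After op 8 (type): buf='dogbarbarcat' undo_depth=6 redo_depth=0
After op 9 (undo): buf='dogbarbar' undo_depth=5 redo_depth=1
After op 10 (undo): buf='dogbarbarup' undo_depth=4 redo_depth=2

Answer: yes yes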